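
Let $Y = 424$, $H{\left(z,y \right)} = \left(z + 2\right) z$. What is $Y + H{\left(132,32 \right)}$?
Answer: $18112$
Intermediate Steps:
$H{\left(z,y \right)} = z \left(2 + z\right)$ ($H{\left(z,y \right)} = \left(2 + z\right) z = z \left(2 + z\right)$)
$Y + H{\left(132,32 \right)} = 424 + 132 \left(2 + 132\right) = 424 + 132 \cdot 134 = 424 + 17688 = 18112$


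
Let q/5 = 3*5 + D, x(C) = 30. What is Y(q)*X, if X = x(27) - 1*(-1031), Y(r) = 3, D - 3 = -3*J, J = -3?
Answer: 3183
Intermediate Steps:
D = 12 (D = 3 - 3*(-3) = 3 + 9 = 12)
q = 135 (q = 5*(3*5 + 12) = 5*(15 + 12) = 5*27 = 135)
X = 1061 (X = 30 - 1*(-1031) = 30 + 1031 = 1061)
Y(q)*X = 3*1061 = 3183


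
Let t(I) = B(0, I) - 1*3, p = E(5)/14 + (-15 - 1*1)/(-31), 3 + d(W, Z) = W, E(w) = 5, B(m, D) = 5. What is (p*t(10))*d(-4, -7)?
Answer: -379/31 ≈ -12.226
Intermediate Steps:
d(W, Z) = -3 + W
p = 379/434 (p = 5/14 + (-15 - 1*1)/(-31) = 5*(1/14) + (-15 - 1)*(-1/31) = 5/14 - 16*(-1/31) = 5/14 + 16/31 = 379/434 ≈ 0.87327)
t(I) = 2 (t(I) = 5 - 1*3 = 5 - 3 = 2)
(p*t(10))*d(-4, -7) = ((379/434)*2)*(-3 - 4) = (379/217)*(-7) = -379/31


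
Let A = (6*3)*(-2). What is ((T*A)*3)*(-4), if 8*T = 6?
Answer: 324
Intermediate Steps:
T = 3/4 (T = (1/8)*6 = 3/4 ≈ 0.75000)
A = -36 (A = 18*(-2) = -36)
((T*A)*3)*(-4) = (((3/4)*(-36))*3)*(-4) = -27*3*(-4) = -81*(-4) = 324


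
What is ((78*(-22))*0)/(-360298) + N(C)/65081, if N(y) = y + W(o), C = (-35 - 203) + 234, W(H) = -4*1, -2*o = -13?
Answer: -8/65081 ≈ -0.00012292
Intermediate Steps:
o = 13/2 (o = -1/2*(-13) = 13/2 ≈ 6.5000)
W(H) = -4
C = -4 (C = -238 + 234 = -4)
N(y) = -4 + y (N(y) = y - 4 = -4 + y)
((78*(-22))*0)/(-360298) + N(C)/65081 = ((78*(-22))*0)/(-360298) + (-4 - 4)/65081 = -1716*0*(-1/360298) - 8*1/65081 = 0*(-1/360298) - 8/65081 = 0 - 8/65081 = -8/65081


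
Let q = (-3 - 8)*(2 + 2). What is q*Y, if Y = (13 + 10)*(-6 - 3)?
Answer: 9108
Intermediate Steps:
Y = -207 (Y = 23*(-9) = -207)
q = -44 (q = -11*4 = -44)
q*Y = -44*(-207) = 9108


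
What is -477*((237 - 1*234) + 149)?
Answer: -72504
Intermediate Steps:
-477*((237 - 1*234) + 149) = -477*((237 - 234) + 149) = -477*(3 + 149) = -477*152 = -72504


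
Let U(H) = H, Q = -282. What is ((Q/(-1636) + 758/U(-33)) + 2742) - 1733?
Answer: 26621555/26994 ≈ 986.20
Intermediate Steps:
((Q/(-1636) + 758/U(-33)) + 2742) - 1733 = ((-282/(-1636) + 758/(-33)) + 2742) - 1733 = ((-282*(-1/1636) + 758*(-1/33)) + 2742) - 1733 = ((141/818 - 758/33) + 2742) - 1733 = (-615391/26994 + 2742) - 1733 = 73402157/26994 - 1733 = 26621555/26994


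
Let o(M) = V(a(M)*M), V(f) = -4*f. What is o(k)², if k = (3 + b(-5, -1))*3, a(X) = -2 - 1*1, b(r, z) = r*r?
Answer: 1016064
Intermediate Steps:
b(r, z) = r²
a(X) = -3 (a(X) = -2 - 1 = -3)
k = 84 (k = (3 + (-5)²)*3 = (3 + 25)*3 = 28*3 = 84)
o(M) = 12*M (o(M) = -(-12)*M = 12*M)
o(k)² = (12*84)² = 1008² = 1016064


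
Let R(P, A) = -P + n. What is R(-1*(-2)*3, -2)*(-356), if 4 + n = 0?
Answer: 3560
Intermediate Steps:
n = -4 (n = -4 + 0 = -4)
R(P, A) = -4 - P (R(P, A) = -P - 4 = -4 - P)
R(-1*(-2)*3, -2)*(-356) = (-4 - (-1*(-2))*3)*(-356) = (-4 - 2*3)*(-356) = (-4 - 1*6)*(-356) = (-4 - 6)*(-356) = -10*(-356) = 3560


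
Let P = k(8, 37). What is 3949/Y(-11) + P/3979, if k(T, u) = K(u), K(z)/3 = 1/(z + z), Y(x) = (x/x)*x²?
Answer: 105706147/3238906 ≈ 32.636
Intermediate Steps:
Y(x) = x² (Y(x) = 1*x² = x²)
K(z) = 3/(2*z) (K(z) = 3/(z + z) = 3/((2*z)) = 3*(1/(2*z)) = 3/(2*z))
k(T, u) = 3/(2*u)
P = 3/74 (P = (3/2)/37 = (3/2)*(1/37) = 3/74 ≈ 0.040541)
3949/Y(-11) + P/3979 = 3949/((-11)²) + (3/74)/3979 = 3949/121 + (3/74)*(1/3979) = 3949*(1/121) + 3/294446 = 359/11 + 3/294446 = 105706147/3238906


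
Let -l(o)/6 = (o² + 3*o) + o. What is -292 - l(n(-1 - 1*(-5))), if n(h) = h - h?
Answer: -292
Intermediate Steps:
n(h) = 0
l(o) = -24*o - 6*o² (l(o) = -6*((o² + 3*o) + o) = -6*(o² + 4*o) = -24*o - 6*o²)
-292 - l(n(-1 - 1*(-5))) = -292 - (-6)*0*(4 + 0) = -292 - (-6)*0*4 = -292 - 1*0 = -292 + 0 = -292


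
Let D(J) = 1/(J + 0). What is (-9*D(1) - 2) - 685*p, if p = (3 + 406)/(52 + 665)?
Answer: -288052/717 ≈ -401.75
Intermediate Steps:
D(J) = 1/J
p = 409/717 ≈ 0.57043
(-9*D(1) - 2) - 685*p = (-9/1 - 2) - 685*409/717 = (-9*1 - 2) - 280165/717 = (-9 - 2) - 280165/717 = -11 - 280165/717 = -288052/717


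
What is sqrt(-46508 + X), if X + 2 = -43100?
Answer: I*sqrt(89610) ≈ 299.35*I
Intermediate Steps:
X = -43102 (X = -2 - 43100 = -43102)
sqrt(-46508 + X) = sqrt(-46508 - 43102) = sqrt(-89610) = I*sqrt(89610)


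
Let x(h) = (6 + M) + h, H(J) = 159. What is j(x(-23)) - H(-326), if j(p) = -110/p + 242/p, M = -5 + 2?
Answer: -828/5 ≈ -165.60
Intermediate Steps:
M = -3
x(h) = 3 + h (x(h) = (6 - 3) + h = 3 + h)
j(p) = 132/p
j(x(-23)) - H(-326) = 132/(3 - 23) - 1*159 = 132/(-20) - 159 = 132*(-1/20) - 159 = -33/5 - 159 = -828/5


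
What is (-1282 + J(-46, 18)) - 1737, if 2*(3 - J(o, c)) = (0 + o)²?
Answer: -4074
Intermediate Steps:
J(o, c) = 3 - o²/2 (J(o, c) = 3 - (0 + o)²/2 = 3 - o²/2)
(-1282 + J(-46, 18)) - 1737 = (-1282 + (3 - ½*(-46)²)) - 1737 = (-1282 + (3 - ½*2116)) - 1737 = (-1282 + (3 - 1058)) - 1737 = (-1282 - 1055) - 1737 = -2337 - 1737 = -4074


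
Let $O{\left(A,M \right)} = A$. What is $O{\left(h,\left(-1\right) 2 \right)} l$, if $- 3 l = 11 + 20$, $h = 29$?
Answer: $- \frac{899}{3} \approx -299.67$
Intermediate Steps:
$l = - \frac{31}{3}$ ($l = - \frac{11 + 20}{3} = \left(- \frac{1}{3}\right) 31 = - \frac{31}{3} \approx -10.333$)
$O{\left(h,\left(-1\right) 2 \right)} l = 29 \left(- \frac{31}{3}\right) = - \frac{899}{3}$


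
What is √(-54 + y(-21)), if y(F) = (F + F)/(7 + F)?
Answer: I*√51 ≈ 7.1414*I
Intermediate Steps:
y(F) = 2*F/(7 + F) (y(F) = (2*F)/(7 + F) = 2*F/(7 + F))
√(-54 + y(-21)) = √(-54 + 2*(-21)/(7 - 21)) = √(-54 + 2*(-21)/(-14)) = √(-54 + 2*(-21)*(-1/14)) = √(-54 + 3) = √(-51) = I*√51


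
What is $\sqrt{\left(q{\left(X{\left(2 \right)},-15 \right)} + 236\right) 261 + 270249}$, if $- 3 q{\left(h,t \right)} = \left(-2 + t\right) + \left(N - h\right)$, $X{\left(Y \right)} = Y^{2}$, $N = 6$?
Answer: $5 \sqrt{13326} \approx 577.19$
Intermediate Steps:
$q{\left(h,t \right)} = - \frac{4}{3} - \frac{t}{3} + \frac{h}{3}$ ($q{\left(h,t \right)} = - \frac{\left(-2 + t\right) - \left(-6 + h\right)}{3} = - \frac{4 + t - h}{3} = - \frac{4}{3} - \frac{t}{3} + \frac{h}{3}$)
$\sqrt{\left(q{\left(X{\left(2 \right)},-15 \right)} + 236\right) 261 + 270249} = \sqrt{\left(\left(- \frac{4}{3} - -5 + \frac{2^{2}}{3}\right) + 236\right) 261 + 270249} = \sqrt{\left(\left(- \frac{4}{3} + 5 + \frac{1}{3} \cdot 4\right) + 236\right) 261 + 270249} = \sqrt{\left(\left(- \frac{4}{3} + 5 + \frac{4}{3}\right) + 236\right) 261 + 270249} = \sqrt{\left(5 + 236\right) 261 + 270249} = \sqrt{241 \cdot 261 + 270249} = \sqrt{62901 + 270249} = \sqrt{333150} = 5 \sqrt{13326}$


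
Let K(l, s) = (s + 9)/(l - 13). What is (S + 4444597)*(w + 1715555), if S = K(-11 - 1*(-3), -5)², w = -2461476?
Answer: -1462055355261853/441 ≈ -3.3153e+12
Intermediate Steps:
K(l, s) = (9 + s)/(-13 + l)
S = 16/441 (S = ((9 - 5)/(-13 + (-11 - 1*(-3))))² = (4/(-13 + (-11 + 3)))² = (4/(-13 - 8))² = (4/(-21))² = (-1/21*4)² = (-4/21)² = 16/441 ≈ 0.036281)
(S + 4444597)*(w + 1715555) = (16/441 + 4444597)*(-2461476 + 1715555) = (1960067293/441)*(-745921) = -1462055355261853/441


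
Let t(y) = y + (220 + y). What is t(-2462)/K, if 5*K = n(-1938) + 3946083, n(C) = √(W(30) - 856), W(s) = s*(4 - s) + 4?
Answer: -30937290720/5190523681507 + 31360*I*√102/5190523681507 ≈ -0.0059603 + 6.1019e-8*I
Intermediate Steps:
W(s) = 4 + s*(4 - s)
n(C) = 4*I*√102 (n(C) = √((4 - 1*30² + 4*30) - 856) = √((4 - 1*900 + 120) - 856) = √((4 - 900 + 120) - 856) = √(-776 - 856) = √(-1632) = 4*I*√102)
t(y) = 220 + 2*y
K = 3946083/5 + 4*I*√102/5 (K = (4*I*√102 + 3946083)/5 = (3946083 + 4*I*√102)/5 = 3946083/5 + 4*I*√102/5 ≈ 7.8922e+5 + 8.0796*I)
t(-2462)/K = (220 + 2*(-2462))/(3946083/5 + 4*I*√102/5) = (220 - 4924)/(3946083/5 + 4*I*√102/5) = -4704/(3946083/5 + 4*I*√102/5)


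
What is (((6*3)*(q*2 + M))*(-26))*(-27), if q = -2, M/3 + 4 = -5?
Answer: -391716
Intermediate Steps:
M = -27 (M = -12 + 3*(-5) = -12 - 15 = -27)
(((6*3)*(q*2 + M))*(-26))*(-27) = (((6*3)*(-2*2 - 27))*(-26))*(-27) = ((18*(-4 - 27))*(-26))*(-27) = ((18*(-31))*(-26))*(-27) = -558*(-26)*(-27) = 14508*(-27) = -391716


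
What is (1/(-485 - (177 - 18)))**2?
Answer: 1/414736 ≈ 2.4112e-6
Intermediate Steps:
(1/(-485 - (177 - 18)))**2 = (1/(-485 - 1*159))**2 = (1/(-485 - 159))**2 = (1/(-644))**2 = (-1/644)**2 = 1/414736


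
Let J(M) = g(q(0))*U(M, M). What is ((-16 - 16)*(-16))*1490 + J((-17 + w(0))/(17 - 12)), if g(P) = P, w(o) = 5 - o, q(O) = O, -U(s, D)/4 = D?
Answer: 762880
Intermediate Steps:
U(s, D) = -4*D
J(M) = 0 (J(M) = 0*(-4*M) = 0)
((-16 - 16)*(-16))*1490 + J((-17 + w(0))/(17 - 12)) = ((-16 - 16)*(-16))*1490 + 0 = -32*(-16)*1490 + 0 = 512*1490 + 0 = 762880 + 0 = 762880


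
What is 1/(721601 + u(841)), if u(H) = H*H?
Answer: 1/1428882 ≈ 6.9985e-7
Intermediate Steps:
u(H) = H²
1/(721601 + u(841)) = 1/(721601 + 841²) = 1/(721601 + 707281) = 1/1428882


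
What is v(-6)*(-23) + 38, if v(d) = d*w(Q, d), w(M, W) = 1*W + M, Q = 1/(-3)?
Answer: -836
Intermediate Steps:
Q = -⅓ ≈ -0.33333
w(M, W) = M + W (w(M, W) = W + M = M + W)
v(d) = d*(-⅓ + d)
v(-6)*(-23) + 38 = -6*(-⅓ - 6)*(-23) + 38 = -6*(-19/3)*(-23) + 38 = 38*(-23) + 38 = -874 + 38 = -836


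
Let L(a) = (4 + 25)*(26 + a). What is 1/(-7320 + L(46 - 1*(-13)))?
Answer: -1/4855 ≈ -0.00020597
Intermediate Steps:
L(a) = 754 + 29*a (L(a) = 29*(26 + a) = 754 + 29*a)
1/(-7320 + L(46 - 1*(-13))) = 1/(-7320 + (754 + 29*(46 - 1*(-13)))) = 1/(-7320 + (754 + 29*(46 + 13))) = 1/(-7320 + (754 + 29*59)) = 1/(-7320 + (754 + 1711)) = 1/(-7320 + 2465) = 1/(-4855) = -1/4855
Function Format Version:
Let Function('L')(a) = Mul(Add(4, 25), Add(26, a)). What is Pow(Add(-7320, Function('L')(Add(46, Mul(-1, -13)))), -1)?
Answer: Rational(-1, 4855) ≈ -0.00020597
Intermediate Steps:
Function('L')(a) = Add(754, Mul(29, a)) (Function('L')(a) = Mul(29, Add(26, a)) = Add(754, Mul(29, a)))
Pow(Add(-7320, Function('L')(Add(46, Mul(-1, -13)))), -1) = Pow(Add(-7320, Add(754, Mul(29, Add(46, Mul(-1, -13))))), -1) = Pow(Add(-7320, Add(754, Mul(29, Add(46, 13)))), -1) = Pow(Add(-7320, Add(754, Mul(29, 59))), -1) = Pow(Add(-7320, Add(754, 1711)), -1) = Pow(Add(-7320, 2465), -1) = Pow(-4855, -1) = Rational(-1, 4855)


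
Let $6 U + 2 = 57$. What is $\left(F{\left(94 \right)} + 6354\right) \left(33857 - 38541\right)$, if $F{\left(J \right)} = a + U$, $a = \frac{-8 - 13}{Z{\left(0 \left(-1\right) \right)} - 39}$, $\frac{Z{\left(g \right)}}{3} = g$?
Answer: $- \frac{1162496198}{39} \approx -2.9808 \cdot 10^{7}$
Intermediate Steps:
$Z{\left(g \right)} = 3 g$
$U = \frac{55}{6}$ ($U = - \frac{1}{3} + \frac{1}{6} \cdot 57 = - \frac{1}{3} + \frac{19}{2} = \frac{55}{6} \approx 9.1667$)
$a = \frac{7}{13}$ ($a = \frac{-8 - 13}{3 \cdot 0 \left(-1\right) - 39} = - \frac{21}{3 \cdot 0 - 39} = - \frac{21}{0 - 39} = - \frac{21}{-39} = \left(-21\right) \left(- \frac{1}{39}\right) = \frac{7}{13} \approx 0.53846$)
$F{\left(J \right)} = \frac{757}{78}$ ($F{\left(J \right)} = \frac{7}{13} + \frac{55}{6} = \frac{757}{78}$)
$\left(F{\left(94 \right)} + 6354\right) \left(33857 - 38541\right) = \left(\frac{757}{78} + 6354\right) \left(33857 - 38541\right) = \frac{496369 \left(33857 - 38541\right)}{78} = \frac{496369}{78} \left(-4684\right) = - \frac{1162496198}{39}$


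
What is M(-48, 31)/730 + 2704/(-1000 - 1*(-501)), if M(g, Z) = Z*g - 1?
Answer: -2716931/364270 ≈ -7.4586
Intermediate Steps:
M(g, Z) = -1 + Z*g
M(-48, 31)/730 + 2704/(-1000 - 1*(-501)) = (-1 + 31*(-48))/730 + 2704/(-1000 - 1*(-501)) = (-1 - 1488)*(1/730) + 2704/(-1000 + 501) = -1489*1/730 + 2704/(-499) = -1489/730 + 2704*(-1/499) = -1489/730 - 2704/499 = -2716931/364270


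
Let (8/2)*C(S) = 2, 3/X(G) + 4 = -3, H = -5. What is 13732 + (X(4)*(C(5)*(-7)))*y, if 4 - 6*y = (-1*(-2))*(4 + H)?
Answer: 27467/2 ≈ 13734.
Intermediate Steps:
X(G) = -3/7 (X(G) = 3/(-4 - 3) = 3/(-7) = 3*(-⅐) = -3/7)
C(S) = ½ (C(S) = (¼)*2 = ½)
y = 1 (y = ⅔ - (-1*(-2))*(4 - 5)/6 = ⅔ - (-1)/3 = ⅔ - ⅙*(-2) = ⅔ + ⅓ = 1)
13732 + (X(4)*(C(5)*(-7)))*y = 13732 - 3*(-7)/14*1 = 13732 - 3/7*(-7/2)*1 = 13732 + (3/2)*1 = 13732 + 3/2 = 27467/2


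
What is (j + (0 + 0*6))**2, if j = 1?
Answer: 1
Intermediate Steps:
(j + (0 + 0*6))**2 = (1 + (0 + 0*6))**2 = (1 + (0 + 0))**2 = (1 + 0)**2 = 1**2 = 1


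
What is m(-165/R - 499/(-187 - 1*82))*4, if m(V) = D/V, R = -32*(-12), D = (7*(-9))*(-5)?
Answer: 688640/779 ≈ 884.00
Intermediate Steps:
D = 315 (D = -63*(-5) = 315)
R = 384
m(V) = 315/V
m(-165/R - 499/(-187 - 1*82))*4 = (315/(-165/384 - 499/(-187 - 1*82)))*4 = (315/(-165*1/384 - 499/(-187 - 82)))*4 = (315/(-55/128 - 499/(-269)))*4 = (315/(-55/128 - 499*(-1/269)))*4 = (315/(-55/128 + 499/269))*4 = (315/(49077/34432))*4 = (315*(34432/49077))*4 = (172160/779)*4 = 688640/779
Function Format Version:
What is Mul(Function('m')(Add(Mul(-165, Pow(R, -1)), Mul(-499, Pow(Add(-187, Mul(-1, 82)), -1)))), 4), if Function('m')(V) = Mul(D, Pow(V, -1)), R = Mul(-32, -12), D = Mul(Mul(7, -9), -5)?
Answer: Rational(688640, 779) ≈ 884.00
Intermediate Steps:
D = 315 (D = Mul(-63, -5) = 315)
R = 384
Function('m')(V) = Mul(315, Pow(V, -1))
Mul(Function('m')(Add(Mul(-165, Pow(R, -1)), Mul(-499, Pow(Add(-187, Mul(-1, 82)), -1)))), 4) = Mul(Mul(315, Pow(Add(Mul(-165, Pow(384, -1)), Mul(-499, Pow(Add(-187, Mul(-1, 82)), -1))), -1)), 4) = Mul(Mul(315, Pow(Add(Mul(-165, Rational(1, 384)), Mul(-499, Pow(Add(-187, -82), -1))), -1)), 4) = Mul(Mul(315, Pow(Add(Rational(-55, 128), Mul(-499, Pow(-269, -1))), -1)), 4) = Mul(Mul(315, Pow(Add(Rational(-55, 128), Mul(-499, Rational(-1, 269))), -1)), 4) = Mul(Mul(315, Pow(Add(Rational(-55, 128), Rational(499, 269)), -1)), 4) = Mul(Mul(315, Pow(Rational(49077, 34432), -1)), 4) = Mul(Mul(315, Rational(34432, 49077)), 4) = Mul(Rational(172160, 779), 4) = Rational(688640, 779)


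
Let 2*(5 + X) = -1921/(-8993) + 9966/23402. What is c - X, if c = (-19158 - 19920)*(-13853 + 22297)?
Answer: -2042486517447893/6189829 ≈ -3.2997e+8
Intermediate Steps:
c = -329974632 (c = -39078*8444 = -329974632)
X = -28970035/6189829 (X = -5 + (-1921/(-8993) + 9966/23402)/2 = -5 + (-1921*(-1/8993) + 9966*(1/23402))/2 = -5 + (113/529 + 4983/11701)/2 = -5 + (½)*(3958220/6189829) = -5 + 1979110/6189829 = -28970035/6189829 ≈ -4.6803)
c - X = -329974632 - 1*(-28970035/6189829) = -329974632 + 28970035/6189829 = -2042486517447893/6189829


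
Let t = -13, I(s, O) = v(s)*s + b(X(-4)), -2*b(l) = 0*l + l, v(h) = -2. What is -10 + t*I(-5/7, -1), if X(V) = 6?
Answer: 73/7 ≈ 10.429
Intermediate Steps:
b(l) = -l/2 (b(l) = -(0*l + l)/2 = -(0 + l)/2 = -l/2)
I(s, O) = -3 - 2*s (I(s, O) = -2*s - ½*6 = -2*s - 3 = -3 - 2*s)
-10 + t*I(-5/7, -1) = -10 - 13*(-3 - (-10)/7) = -10 - 13*(-3 - 2*(-5/7)) = -10 - 13*(-3 + 10/7) = -10 - 13*(-11/7) = -10 + 143/7 = 73/7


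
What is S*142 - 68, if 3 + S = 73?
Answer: 9872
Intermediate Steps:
S = 70 (S = -3 + 73 = 70)
S*142 - 68 = 70*142 - 68 = 9940 - 68 = 9872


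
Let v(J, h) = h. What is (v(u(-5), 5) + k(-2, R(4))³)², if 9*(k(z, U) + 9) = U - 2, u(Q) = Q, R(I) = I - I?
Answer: 322785332164/531441 ≈ 6.0738e+5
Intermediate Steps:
R(I) = 0
k(z, U) = -83/9 + U/9 (k(z, U) = -9 + (U - 2)/9 = -9 + (-2 + U)/9 = -9 + (-2/9 + U/9) = -83/9 + U/9)
(v(u(-5), 5) + k(-2, R(4))³)² = (5 + (-83/9 + (⅑)*0)³)² = (5 + (-83/9 + 0)³)² = (5 + (-83/9)³)² = (5 - 571787/729)² = (-568142/729)² = 322785332164/531441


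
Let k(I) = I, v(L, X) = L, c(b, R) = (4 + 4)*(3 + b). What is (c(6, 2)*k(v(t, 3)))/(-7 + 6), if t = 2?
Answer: -144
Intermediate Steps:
c(b, R) = 24 + 8*b (c(b, R) = 8*(3 + b) = 24 + 8*b)
(c(6, 2)*k(v(t, 3)))/(-7 + 6) = ((24 + 8*6)*2)/(-7 + 6) = ((24 + 48)*2)/(-1) = (72*2)*(-1) = 144*(-1) = -144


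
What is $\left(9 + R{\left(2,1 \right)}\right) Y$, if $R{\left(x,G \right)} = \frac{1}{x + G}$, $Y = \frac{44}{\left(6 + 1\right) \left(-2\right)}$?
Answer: $- \frac{88}{3} \approx -29.333$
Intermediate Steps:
$Y = - \frac{22}{7}$ ($Y = \frac{44}{7 \left(-2\right)} = \frac{44}{-14} = 44 \left(- \frac{1}{14}\right) = - \frac{22}{7} \approx -3.1429$)
$R{\left(x,G \right)} = \frac{1}{G + x}$
$\left(9 + R{\left(2,1 \right)}\right) Y = \left(9 + \frac{1}{1 + 2}\right) \left(- \frac{22}{7}\right) = \left(9 + \frac{1}{3}\right) \left(- \frac{22}{7}\right) = \frac{28}{3} \left(- \frac{22}{7}\right) = - \frac{88}{3}$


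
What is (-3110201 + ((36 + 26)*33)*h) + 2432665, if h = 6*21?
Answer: -419740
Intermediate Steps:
h = 126
(-3110201 + ((36 + 26)*33)*h) + 2432665 = (-3110201 + ((36 + 26)*33)*126) + 2432665 = (-3110201 + (62*33)*126) + 2432665 = (-3110201 + 2046*126) + 2432665 = (-3110201 + 257796) + 2432665 = -2852405 + 2432665 = -419740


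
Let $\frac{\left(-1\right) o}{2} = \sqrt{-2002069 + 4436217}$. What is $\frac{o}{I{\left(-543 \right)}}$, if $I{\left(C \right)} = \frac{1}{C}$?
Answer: $2172 \sqrt{608537} \approx 1.6944 \cdot 10^{6}$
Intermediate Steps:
$o = - 4 \sqrt{608537}$ ($o = - 2 \sqrt{-2002069 + 4436217} = - 2 \sqrt{2434148} = - 2 \cdot 2 \sqrt{608537} = - 4 \sqrt{608537} \approx -3120.4$)
$\frac{o}{I{\left(-543 \right)}} = \frac{\left(-4\right) \sqrt{608537}}{\frac{1}{-543}} = \frac{\left(-4\right) \sqrt{608537}}{- \frac{1}{543}} = - 4 \sqrt{608537} \left(-543\right) = 2172 \sqrt{608537}$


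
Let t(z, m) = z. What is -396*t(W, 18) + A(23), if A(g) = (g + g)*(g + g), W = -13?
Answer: 7264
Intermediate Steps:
A(g) = 4*g² (A(g) = (2*g)*(2*g) = 4*g²)
-396*t(W, 18) + A(23) = -396*(-13) + 4*23² = 5148 + 4*529 = 5148 + 2116 = 7264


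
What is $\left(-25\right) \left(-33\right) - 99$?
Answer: $726$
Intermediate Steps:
$\left(-25\right) \left(-33\right) - 99 = 825 - 99 = 726$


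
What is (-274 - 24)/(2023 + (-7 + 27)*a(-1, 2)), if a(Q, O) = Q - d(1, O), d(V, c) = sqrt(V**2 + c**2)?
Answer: -596894/4010009 - 5960*sqrt(5)/4010009 ≈ -0.15217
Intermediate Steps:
a(Q, O) = Q - sqrt(1 + O**2) (a(Q, O) = Q - sqrt(1**2 + O**2) = Q - sqrt(1 + O**2))
(-274 - 24)/(2023 + (-7 + 27)*a(-1, 2)) = (-274 - 24)/(2023 + (-7 + 27)*(-1 - sqrt(1 + 2**2))) = -298/(2023 + 20*(-1 - sqrt(1 + 4))) = -298/(2023 + 20*(-1 - sqrt(5))) = -298/(2023 + (-20 - 20*sqrt(5))) = -298/(2003 - 20*sqrt(5))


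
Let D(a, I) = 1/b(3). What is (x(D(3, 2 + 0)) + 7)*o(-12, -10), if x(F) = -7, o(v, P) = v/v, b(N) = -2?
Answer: 0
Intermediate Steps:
o(v, P) = 1
D(a, I) = -½ (D(a, I) = 1/(-2) = -½)
(x(D(3, 2 + 0)) + 7)*o(-12, -10) = (-7 + 7)*1 = 0*1 = 0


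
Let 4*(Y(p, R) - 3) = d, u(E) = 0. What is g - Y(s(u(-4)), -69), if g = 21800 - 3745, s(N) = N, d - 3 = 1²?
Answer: 18051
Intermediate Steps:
d = 4 (d = 3 + 1² = 3 + 1 = 4)
Y(p, R) = 4 (Y(p, R) = 3 + (¼)*4 = 3 + 1 = 4)
g = 18055
g - Y(s(u(-4)), -69) = 18055 - 1*4 = 18055 - 4 = 18051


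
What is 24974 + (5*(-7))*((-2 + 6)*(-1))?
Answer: 25114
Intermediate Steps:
24974 + (5*(-7))*((-2 + 6)*(-1)) = 24974 - 140*(-1) = 24974 - 35*(-4) = 24974 + 140 = 25114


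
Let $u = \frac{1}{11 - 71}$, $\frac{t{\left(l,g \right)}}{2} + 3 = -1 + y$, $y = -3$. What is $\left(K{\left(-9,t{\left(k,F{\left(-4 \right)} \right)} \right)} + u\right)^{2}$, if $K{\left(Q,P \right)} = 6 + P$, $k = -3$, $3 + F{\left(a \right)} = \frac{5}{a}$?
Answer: $\frac{231361}{3600} \approx 64.267$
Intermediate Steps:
$F{\left(a \right)} = -3 + \frac{5}{a}$
$t{\left(l,g \right)} = -14$ ($t{\left(l,g \right)} = -6 + 2 \left(-1 - 3\right) = -6 + 2 \left(-4\right) = -6 - 8 = -14$)
$u = - \frac{1}{60}$ ($u = \frac{1}{-60} = - \frac{1}{60} \approx -0.016667$)
$\left(K{\left(-9,t{\left(k,F{\left(-4 \right)} \right)} \right)} + u\right)^{2} = \left(\left(6 - 14\right) - \frac{1}{60}\right)^{2} = \left(-8 - \frac{1}{60}\right)^{2} = \left(- \frac{481}{60}\right)^{2} = \frac{231361}{3600}$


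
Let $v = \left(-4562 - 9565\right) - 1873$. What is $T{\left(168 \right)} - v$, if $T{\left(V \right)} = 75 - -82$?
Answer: $16157$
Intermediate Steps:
$T{\left(V \right)} = 157$ ($T{\left(V \right)} = 75 + 82 = 157$)
$v = -16000$ ($v = -14127 - 1873 = -16000$)
$T{\left(168 \right)} - v = 157 - -16000 = 157 + 16000 = 16157$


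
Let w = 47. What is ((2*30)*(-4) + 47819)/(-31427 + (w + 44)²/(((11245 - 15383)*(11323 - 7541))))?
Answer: -744607353364/491829918413 ≈ -1.5140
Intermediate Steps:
((2*30)*(-4) + 47819)/(-31427 + (w + 44)²/(((11245 - 15383)*(11323 - 7541)))) = ((2*30)*(-4) + 47819)/(-31427 + (47 + 44)²/(((11245 - 15383)*(11323 - 7541)))) = (60*(-4) + 47819)/(-31427 + 91²/((-4138*3782))) = (-240 + 47819)/(-31427 + 8281/(-15649916)) = 47579/(-31427 + 8281*(-1/15649916)) = 47579/(-31427 - 8281/15649916) = 47579/(-491829918413/15649916) = 47579*(-15649916/491829918413) = -744607353364/491829918413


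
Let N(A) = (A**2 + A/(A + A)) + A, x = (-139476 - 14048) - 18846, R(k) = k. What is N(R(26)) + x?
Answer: -343335/2 ≈ -1.7167e+5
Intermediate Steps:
x = -172370 (x = -153524 - 18846 = -172370)
N(A) = 1/2 + A + A**2 (N(A) = (A**2 + A/((2*A))) + A = (A**2 + (1/(2*A))*A) + A = (A**2 + 1/2) + A = (1/2 + A**2) + A = 1/2 + A + A**2)
N(R(26)) + x = (1/2 + 26 + 26**2) - 172370 = (1/2 + 26 + 676) - 172370 = 1405/2 - 172370 = -343335/2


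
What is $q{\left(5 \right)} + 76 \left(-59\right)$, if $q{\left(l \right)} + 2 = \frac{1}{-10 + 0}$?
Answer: $- \frac{44861}{10} \approx -4486.1$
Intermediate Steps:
$q{\left(l \right)} = - \frac{21}{10}$ ($q{\left(l \right)} = -2 + \frac{1}{-10 + 0} = -2 + \frac{1}{-10} = -2 - \frac{1}{10} = - \frac{21}{10}$)
$q{\left(5 \right)} + 76 \left(-59\right) = - \frac{21}{10} + 76 \left(-59\right) = - \frac{21}{10} - 4484 = - \frac{44861}{10}$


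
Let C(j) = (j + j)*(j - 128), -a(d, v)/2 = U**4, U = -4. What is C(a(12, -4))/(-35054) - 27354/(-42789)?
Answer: -265522862/14705153 ≈ -18.056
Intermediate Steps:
a(d, v) = -512 (a(d, v) = -2*(-4)**4 = -2*256 = -512)
C(j) = 2*j*(-128 + j) (C(j) = (2*j)*(-128 + j) = 2*j*(-128 + j))
C(a(12, -4))/(-35054) - 27354/(-42789) = (2*(-512)*(-128 - 512))/(-35054) - 27354/(-42789) = (2*(-512)*(-640))*(-1/35054) - 27354*(-1/42789) = 655360*(-1/35054) + 9118/14263 = -327680/17527 + 9118/14263 = -265522862/14705153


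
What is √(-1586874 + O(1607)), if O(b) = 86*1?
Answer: 2*I*√396697 ≈ 1259.7*I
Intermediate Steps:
O(b) = 86
√(-1586874 + O(1607)) = √(-1586874 + 86) = √(-1586788) = 2*I*√396697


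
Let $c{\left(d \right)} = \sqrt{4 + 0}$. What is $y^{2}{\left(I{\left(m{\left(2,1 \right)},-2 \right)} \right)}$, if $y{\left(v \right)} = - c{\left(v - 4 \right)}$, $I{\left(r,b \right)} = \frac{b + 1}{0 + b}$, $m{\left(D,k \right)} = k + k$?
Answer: $4$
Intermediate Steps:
$m{\left(D,k \right)} = 2 k$
$c{\left(d \right)} = 2$ ($c{\left(d \right)} = \sqrt{4} = 2$)
$I{\left(r,b \right)} = \frac{1 + b}{b}$
$y{\left(v \right)} = -2$ ($y{\left(v \right)} = \left(-1\right) 2 = -2$)
$y^{2}{\left(I{\left(m{\left(2,1 \right)},-2 \right)} \right)} = \left(-2\right)^{2} = 4$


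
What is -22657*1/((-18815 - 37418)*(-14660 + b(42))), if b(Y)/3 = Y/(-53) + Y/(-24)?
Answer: -90628/3299218757 ≈ -2.7470e-5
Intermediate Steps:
b(Y) = -77*Y/424 (b(Y) = 3*(Y/(-53) + Y/(-24)) = 3*(Y*(-1/53) + Y*(-1/24)) = 3*(-Y/53 - Y/24) = 3*(-77*Y/1272) = -77*Y/424)
-22657*1/((-18815 - 37418)*(-14660 + b(42))) = -22657*1/((-18815 - 37418)*(-14660 - 77/424*42)) = -22657*(-1/(56233*(-14660 - 1617/212))) = -22657/((-3109537/212*(-56233))) = -22657/3299218757/4 = -22657*4/3299218757 = -90628/3299218757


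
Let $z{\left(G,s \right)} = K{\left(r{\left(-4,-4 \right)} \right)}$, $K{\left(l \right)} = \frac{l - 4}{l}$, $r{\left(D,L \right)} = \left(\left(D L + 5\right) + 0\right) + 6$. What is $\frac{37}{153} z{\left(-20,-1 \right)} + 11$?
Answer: $\frac{46292}{4131} \approx 11.206$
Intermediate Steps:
$r{\left(D,L \right)} = 11 + D L$ ($r{\left(D,L \right)} = \left(\left(5 + D L\right) + 0\right) + 6 = \left(5 + D L\right) + 6 = 11 + D L$)
$K{\left(l \right)} = \frac{-4 + l}{l}$
$z{\left(G,s \right)} = \frac{23}{27}$ ($z{\left(G,s \right)} = \frac{-4 + \left(11 - -16\right)}{11 - -16} = \frac{-4 + \left(11 + 16\right)}{11 + 16} = \frac{-4 + 27}{27} = \frac{1}{27} \cdot 23 = \frac{23}{27}$)
$\frac{37}{153} z{\left(-20,-1 \right)} + 11 = \frac{37}{153} \cdot \frac{23}{27} + 11 = \frac{851}{4131} + 11 = \frac{46292}{4131}$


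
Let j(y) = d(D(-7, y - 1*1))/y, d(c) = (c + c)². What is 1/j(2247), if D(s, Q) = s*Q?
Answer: 321/141246448 ≈ 2.2726e-6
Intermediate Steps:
D(s, Q) = Q*s
d(c) = 4*c² (d(c) = (2*c)² = 4*c²)
j(y) = 4*(7 - 7*y)²/y (j(y) = (4*((y - 1*1)*(-7))²)/y = (4*((y - 1)*(-7))²)/y = (4*((-1 + y)*(-7))²)/y = (4*(7 - 7*y)²)/y = 4*(7 - 7*y)²/y)
1/j(2247) = 1/(196*(1 - 1*2247)²/2247) = 1/(196*(1/2247)*(1 - 2247)²) = 1/(196*(1/2247)*(-2246)²) = 1/(196*(1/2247)*5044516) = 1/(141246448/321) = 321/141246448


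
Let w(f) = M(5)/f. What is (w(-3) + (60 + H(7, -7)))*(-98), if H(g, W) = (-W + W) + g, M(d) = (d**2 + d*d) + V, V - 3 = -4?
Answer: -14896/3 ≈ -4965.3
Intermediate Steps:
V = -1 (V = 3 - 4 = -1)
M(d) = -1 + 2*d**2 (M(d) = (d**2 + d*d) - 1 = (d**2 + d**2) - 1 = 2*d**2 - 1 = -1 + 2*d**2)
H(g, W) = g (H(g, W) = 0 + g = g)
w(f) = 49/f (w(f) = (-1 + 2*5**2)/f = (-1 + 2*25)/f = (-1 + 50)/f = 49/f)
(w(-3) + (60 + H(7, -7)))*(-98) = (49/(-3) + (60 + 7))*(-98) = (49*(-1/3) + 67)*(-98) = (-49/3 + 67)*(-98) = (152/3)*(-98) = -14896/3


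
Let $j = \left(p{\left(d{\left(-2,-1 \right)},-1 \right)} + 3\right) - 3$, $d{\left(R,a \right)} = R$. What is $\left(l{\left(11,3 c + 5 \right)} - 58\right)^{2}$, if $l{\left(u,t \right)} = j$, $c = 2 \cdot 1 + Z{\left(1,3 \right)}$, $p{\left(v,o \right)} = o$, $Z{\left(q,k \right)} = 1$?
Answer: $3481$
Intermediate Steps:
$c = 3$ ($c = 2 \cdot 1 + 1 = 2 + 1 = 3$)
$j = -1$ ($j = \left(-1 + 3\right) - 3 = 2 - 3 = -1$)
$l{\left(u,t \right)} = -1$
$\left(l{\left(11,3 c + 5 \right)} - 58\right)^{2} = \left(-1 - 58\right)^{2} = \left(-59\right)^{2} = 3481$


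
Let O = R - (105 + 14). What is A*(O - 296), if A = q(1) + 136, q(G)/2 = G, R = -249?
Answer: -91632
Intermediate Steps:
q(G) = 2*G
A = 138 (A = 2*1 + 136 = 2 + 136 = 138)
O = -368 (O = -249 - (105 + 14) = -249 - 1*119 = -249 - 119 = -368)
A*(O - 296) = 138*(-368 - 296) = 138*(-664) = -91632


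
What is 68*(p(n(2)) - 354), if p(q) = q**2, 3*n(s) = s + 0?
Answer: -216376/9 ≈ -24042.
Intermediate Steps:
n(s) = s/3 (n(s) = (s + 0)/3 = s/3)
68*(p(n(2)) - 354) = 68*(((1/3)*2)**2 - 354) = 68*((2/3)**2 - 354) = 68*(4/9 - 354) = 68*(-3182/9) = -216376/9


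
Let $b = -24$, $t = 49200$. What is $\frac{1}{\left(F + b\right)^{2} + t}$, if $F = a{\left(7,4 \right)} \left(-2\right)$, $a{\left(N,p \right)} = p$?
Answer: $\frac{1}{50224} \approx 1.9911 \cdot 10^{-5}$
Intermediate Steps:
$F = -8$ ($F = 4 \left(-2\right) = -8$)
$\frac{1}{\left(F + b\right)^{2} + t} = \frac{1}{\left(-8 - 24\right)^{2} + 49200} = \frac{1}{\left(-32\right)^{2} + 49200} = \frac{1}{1024 + 49200} = \frac{1}{50224}$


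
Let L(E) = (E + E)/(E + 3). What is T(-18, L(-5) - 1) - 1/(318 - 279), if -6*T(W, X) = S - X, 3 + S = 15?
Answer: -53/39 ≈ -1.3590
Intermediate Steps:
L(E) = 2*E/(3 + E) (L(E) = (2*E)/(3 + E) = 2*E/(3 + E))
S = 12 (S = -3 + 15 = 12)
T(W, X) = -2 + X/6 (T(W, X) = -(12 - X)/6 = -2 + X/6)
T(-18, L(-5) - 1) - 1/(318 - 279) = (-2 + (2*(-5)/(3 - 5) - 1)/6) - 1/(318 - 279) = (-2 + (2*(-5)/(-2) - 1)/6) - 1/39 = (-2 + (2*(-5)*(-½) - 1)/6) - 1*1/39 = (-2 + (5 - 1)/6) - 1/39 = (-2 + (⅙)*4) - 1/39 = (-2 + ⅔) - 1/39 = -4/3 - 1/39 = -53/39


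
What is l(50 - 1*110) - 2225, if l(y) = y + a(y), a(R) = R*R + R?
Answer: 1255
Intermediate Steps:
a(R) = R + R**2 (a(R) = R**2 + R = R + R**2)
l(y) = y + y*(1 + y)
l(50 - 1*110) - 2225 = (50 - 1*110)*(2 + (50 - 1*110)) - 2225 = (50 - 110)*(2 + (50 - 110)) - 2225 = -60*(2 - 60) - 2225 = -60*(-58) - 2225 = 3480 - 2225 = 1255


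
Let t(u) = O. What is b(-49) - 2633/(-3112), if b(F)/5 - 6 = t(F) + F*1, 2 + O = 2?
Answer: -666447/3112 ≈ -214.15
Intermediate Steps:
O = 0 (O = -2 + 2 = 0)
t(u) = 0
b(F) = 30 + 5*F (b(F) = 30 + 5*(0 + F*1) = 30 + 5*(0 + F) = 30 + 5*F)
b(-49) - 2633/(-3112) = (30 + 5*(-49)) - 2633/(-3112) = (30 - 245) - 2633*(-1)/3112 = -215 - 1*(-2633/3112) = -215 + 2633/3112 = -666447/3112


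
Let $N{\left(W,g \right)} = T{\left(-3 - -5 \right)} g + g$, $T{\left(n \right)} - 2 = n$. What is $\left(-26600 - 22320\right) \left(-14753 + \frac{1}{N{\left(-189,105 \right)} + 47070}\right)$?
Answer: $\frac{6870021828656}{9519} \approx 7.2172 \cdot 10^{8}$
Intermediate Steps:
$T{\left(n \right)} = 2 + n$
$N{\left(W,g \right)} = 5 g$ ($N{\left(W,g \right)} = \left(2 - -2\right) g + g = \left(2 + \left(-3 + 5\right)\right) g + g = \left(2 + 2\right) g + g = 4 g + g = 5 g$)
$\left(-26600 - 22320\right) \left(-14753 + \frac{1}{N{\left(-189,105 \right)} + 47070}\right) = \left(-26600 - 22320\right) \left(-14753 + \frac{1}{5 \cdot 105 + 47070}\right) = - 48920 \left(-14753 + \frac{1}{525 + 47070}\right) = - 48920 \left(-14753 + \frac{1}{47595}\right) = \left(-48920\right) \left(- \frac{702169034}{47595}\right) = \frac{6870021828656}{9519}$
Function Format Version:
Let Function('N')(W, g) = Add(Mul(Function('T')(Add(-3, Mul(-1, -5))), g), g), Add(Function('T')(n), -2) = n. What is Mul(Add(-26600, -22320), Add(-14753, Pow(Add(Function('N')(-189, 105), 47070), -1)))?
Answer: Rational(6870021828656, 9519) ≈ 7.2172e+8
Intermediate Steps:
Function('T')(n) = Add(2, n)
Function('N')(W, g) = Mul(5, g) (Function('N')(W, g) = Add(Mul(Add(2, Add(-3, Mul(-1, -5))), g), g) = Add(Mul(Add(2, Add(-3, 5)), g), g) = Add(Mul(Add(2, 2), g), g) = Add(Mul(4, g), g) = Mul(5, g))
Mul(Add(-26600, -22320), Add(-14753, Pow(Add(Function('N')(-189, 105), 47070), -1))) = Mul(Add(-26600, -22320), Add(-14753, Pow(Add(Mul(5, 105), 47070), -1))) = Mul(-48920, Add(-14753, Pow(Add(525, 47070), -1))) = Mul(-48920, Add(-14753, Pow(47595, -1))) = Mul(-48920, Add(-14753, Rational(1, 47595))) = Mul(-48920, Rational(-702169034, 47595)) = Rational(6870021828656, 9519)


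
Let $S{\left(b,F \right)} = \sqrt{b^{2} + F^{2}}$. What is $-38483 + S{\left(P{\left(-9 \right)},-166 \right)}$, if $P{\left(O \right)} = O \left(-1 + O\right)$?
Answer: $-38483 + 2 \sqrt{8914} \approx -38294.0$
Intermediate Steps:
$S{\left(b,F \right)} = \sqrt{F^{2} + b^{2}}$
$-38483 + S{\left(P{\left(-9 \right)},-166 \right)} = -38483 + \sqrt{\left(-166\right)^{2} + \left(- 9 \left(-1 - 9\right)\right)^{2}} = -38483 + \sqrt{27556 + \left(\left(-9\right) \left(-10\right)\right)^{2}} = -38483 + \sqrt{27556 + 90^{2}} = -38483 + \sqrt{27556 + 8100} = -38483 + \sqrt{35656} = -38483 + 2 \sqrt{8914}$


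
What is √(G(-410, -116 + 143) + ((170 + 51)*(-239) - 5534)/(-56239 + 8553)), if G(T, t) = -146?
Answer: I*√329214749858/47686 ≈ 12.032*I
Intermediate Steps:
√(G(-410, -116 + 143) + ((170 + 51)*(-239) - 5534)/(-56239 + 8553)) = √(-146 + ((170 + 51)*(-239) - 5534)/(-56239 + 8553)) = √(-146 + (221*(-239) - 5534)/(-47686)) = √(-146 + (-52819 - 5534)*(-1/47686)) = √(-146 - 58353*(-1/47686)) = √(-146 + 58353/47686) = √(-6903803/47686) = I*√329214749858/47686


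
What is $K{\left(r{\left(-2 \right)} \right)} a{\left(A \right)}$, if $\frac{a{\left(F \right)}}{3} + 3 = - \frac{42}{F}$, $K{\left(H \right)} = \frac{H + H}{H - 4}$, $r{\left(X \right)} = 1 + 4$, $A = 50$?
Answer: $- \frac{576}{5} \approx -115.2$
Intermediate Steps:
$r{\left(X \right)} = 5$
$K{\left(H \right)} = \frac{2 H}{-4 + H}$
$a{\left(F \right)} = -9 - \frac{126}{F}$ ($a{\left(F \right)} = -9 + 3 \left(- \frac{42}{F}\right) = -9 - \frac{126}{F}$)
$K{\left(r{\left(-2 \right)} \right)} a{\left(A \right)} = 2 \cdot 5 \frac{1}{-4 + 5} \left(-9 - \frac{126}{50}\right) = 2 \cdot 5 \cdot 1^{-1} \left(-9 - \frac{63}{25}\right) = 2 \cdot 5 \cdot 1 \left(-9 - \frac{63}{25}\right) = 10 \left(- \frac{288}{25}\right) = - \frac{576}{5}$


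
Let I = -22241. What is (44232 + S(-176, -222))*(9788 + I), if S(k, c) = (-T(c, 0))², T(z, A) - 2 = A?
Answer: -550870908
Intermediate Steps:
T(z, A) = 2 + A
S(k, c) = 4 (S(k, c) = (-(2 + 0))² = (-1*2)² = (-2)² = 4)
(44232 + S(-176, -222))*(9788 + I) = (44232 + 4)*(9788 - 22241) = 44236*(-12453) = -550870908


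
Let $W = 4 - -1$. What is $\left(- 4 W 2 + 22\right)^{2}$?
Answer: $324$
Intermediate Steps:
$W = 5$ ($W = 4 + 1 = 5$)
$\left(- 4 W 2 + 22\right)^{2} = \left(\left(-4\right) 5 \cdot 2 + 22\right)^{2} = \left(\left(-20\right) 2 + 22\right)^{2} = \left(-40 + 22\right)^{2} = \left(-18\right)^{2} = 324$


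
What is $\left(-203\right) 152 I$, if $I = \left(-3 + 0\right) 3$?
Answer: $277704$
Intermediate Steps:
$I = -9$ ($I = \left(-3\right) 3 = -9$)
$\left(-203\right) 152 I = \left(-203\right) 152 \left(-9\right) = \left(-30856\right) \left(-9\right) = 277704$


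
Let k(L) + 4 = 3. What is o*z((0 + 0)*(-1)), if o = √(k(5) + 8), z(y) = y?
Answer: 0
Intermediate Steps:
k(L) = -1 (k(L) = -4 + 3 = -1)
o = √7 (o = √(-1 + 8) = √7 ≈ 2.6458)
o*z((0 + 0)*(-1)) = √7*((0 + 0)*(-1)) = √7*(0*(-1)) = √7*0 = 0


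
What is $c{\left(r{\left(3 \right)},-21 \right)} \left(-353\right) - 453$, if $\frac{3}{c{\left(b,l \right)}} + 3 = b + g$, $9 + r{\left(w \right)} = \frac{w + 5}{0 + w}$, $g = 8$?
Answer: $\frac{1365}{4} \approx 341.25$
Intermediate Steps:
$r{\left(w \right)} = -9 + \frac{5 + w}{w}$ ($r{\left(w \right)} = -9 + \frac{w + 5}{0 + w} = -9 + \frac{5 + w}{w}$)
$c{\left(b,l \right)} = \frac{3}{5 + b}$ ($c{\left(b,l \right)} = \frac{3}{-3 + \left(b + 8\right)} = \frac{3}{-3 + \left(8 + b\right)} = \frac{3}{5 + b}$)
$c{\left(r{\left(3 \right)},-21 \right)} \left(-353\right) - 453 = \frac{3}{5 - \left(8 - \frac{5}{3}\right)} \left(-353\right) - 453 = \frac{3}{5 + \left(-8 + 5 \cdot \frac{1}{3}\right)} \left(-353\right) - 453 = \frac{3}{5 + \left(-8 + \frac{5}{3}\right)} \left(-353\right) - 453 = \frac{3}{5 - \frac{19}{3}} \left(-353\right) - 453 = \frac{3}{- \frac{4}{3}} \left(-353\right) - 453 = 3 \left(- \frac{3}{4}\right) \left(-353\right) - 453 = \left(- \frac{9}{4}\right) \left(-353\right) - 453 = \frac{3177}{4} - 453 = \frac{1365}{4}$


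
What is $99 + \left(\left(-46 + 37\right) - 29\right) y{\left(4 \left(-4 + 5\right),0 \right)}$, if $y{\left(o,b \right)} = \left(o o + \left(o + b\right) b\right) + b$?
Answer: $-509$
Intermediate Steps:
$y{\left(o,b \right)} = b + o^{2} + b \left(b + o\right)$ ($y{\left(o,b \right)} = \left(o^{2} + \left(b + o\right) b\right) + b = \left(o^{2} + b \left(b + o\right)\right) + b = b + o^{2} + b \left(b + o\right)$)
$99 + \left(\left(-46 + 37\right) - 29\right) y{\left(4 \left(-4 + 5\right),0 \right)} = 99 + \left(\left(-46 + 37\right) - 29\right) \left(0 + 0^{2} + \left(4 \left(-4 + 5\right)\right)^{2} + 0 \cdot 4 \left(-4 + 5\right)\right) = 99 + \left(-9 - 29\right) \left(0 + 0 + \left(4 \cdot 1\right)^{2} + 0 \cdot 4 \cdot 1\right) = 99 - 38 \left(0 + 0 + 4^{2} + 0 \cdot 4\right) = 99 - 38 \left(0 + 0 + 16 + 0\right) = 99 - 608 = -509$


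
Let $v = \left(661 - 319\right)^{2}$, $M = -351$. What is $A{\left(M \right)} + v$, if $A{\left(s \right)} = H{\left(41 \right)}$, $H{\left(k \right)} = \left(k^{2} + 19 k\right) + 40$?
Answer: $119464$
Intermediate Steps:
$H{\left(k \right)} = 40 + k^{2} + 19 k$
$A{\left(s \right)} = 2500$ ($A{\left(s \right)} = 40 + 41^{2} + 19 \cdot 41 = 40 + 1681 + 779 = 2500$)
$v = 116964$ ($v = 342^{2} = 116964$)
$A{\left(M \right)} + v = 2500 + 116964 = 119464$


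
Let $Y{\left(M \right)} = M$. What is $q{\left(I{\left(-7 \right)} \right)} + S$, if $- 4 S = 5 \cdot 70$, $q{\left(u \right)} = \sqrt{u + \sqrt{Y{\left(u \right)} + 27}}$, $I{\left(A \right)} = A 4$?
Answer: $- \frac{175}{2} + \sqrt{-28 + i} \approx -87.406 + 5.2923 i$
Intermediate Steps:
$I{\left(A \right)} = 4 A$
$q{\left(u \right)} = \sqrt{u + \sqrt{27 + u}}$ ($q{\left(u \right)} = \sqrt{u + \sqrt{u + 27}} = \sqrt{u + \sqrt{27 + u}}$)
$S = - \frac{175}{2}$ ($S = - \frac{5 \cdot 70}{4} = \left(- \frac{1}{4}\right) 350 = - \frac{175}{2} \approx -87.5$)
$q{\left(I{\left(-7 \right)} \right)} + S = \sqrt{4 \left(-7\right) + \sqrt{27 + 4 \left(-7\right)}} - \frac{175}{2} = \sqrt{-28 + \sqrt{27 - 28}} - \frac{175}{2} = \sqrt{-28 + \sqrt{-1}} - \frac{175}{2} = \sqrt{-28 + i} - \frac{175}{2} = - \frac{175}{2} + \sqrt{-28 + i}$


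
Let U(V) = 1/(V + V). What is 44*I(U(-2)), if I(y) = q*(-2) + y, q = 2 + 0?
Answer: -187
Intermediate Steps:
q = 2
U(V) = 1/(2*V)
I(y) = -4 + y (I(y) = 2*(-2) + y = -4 + y)
44*I(U(-2)) = 44*(-4 + (½)/(-2)) = 44*(-4 + (½)*(-½)) = 44*(-4 - ¼) = 44*(-17/4) = -187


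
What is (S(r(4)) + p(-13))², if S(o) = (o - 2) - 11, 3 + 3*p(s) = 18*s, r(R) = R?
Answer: 7744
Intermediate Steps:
p(s) = -1 + 6*s (p(s) = -1 + (18*s)/3 = -1 + 6*s)
S(o) = -13 + o (S(o) = (-2 + o) - 11 = -13 + o)
(S(r(4)) + p(-13))² = ((-13 + 4) + (-1 + 6*(-13)))² = (-9 + (-1 - 78))² = (-9 - 79)² = (-88)² = 7744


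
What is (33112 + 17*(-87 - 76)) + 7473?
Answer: 37814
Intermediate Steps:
(33112 + 17*(-87 - 76)) + 7473 = (33112 + 17*(-163)) + 7473 = (33112 - 2771) + 7473 = 30341 + 7473 = 37814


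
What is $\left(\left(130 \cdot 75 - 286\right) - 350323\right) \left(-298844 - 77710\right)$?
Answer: $128351819886$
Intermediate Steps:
$\left(\left(130 \cdot 75 - 286\right) - 350323\right) \left(-298844 - 77710\right) = \left(\left(9750 - 286\right) - 350323\right) \left(-298844 - 77710\right) = \left(9464 - 350323\right) \left(-298844 - 77710\right) = \left(-340859\right) \left(-376554\right) = 128351819886$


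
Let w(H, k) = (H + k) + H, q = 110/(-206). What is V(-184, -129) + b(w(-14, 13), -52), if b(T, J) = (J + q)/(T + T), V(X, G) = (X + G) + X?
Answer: -1530319/3090 ≈ -495.25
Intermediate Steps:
q = -55/103 (q = 110*(-1/206) = -55/103 ≈ -0.53398)
w(H, k) = k + 2*H
V(X, G) = G + 2*X (V(X, G) = (G + X) + X = G + 2*X)
b(T, J) = (-55/103 + J)/(2*T) (b(T, J) = (J - 55/103)/(T + T) = (-55/103 + J)/((2*T)) = (-55/103 + J)*(1/(2*T)) = (-55/103 + J)/(2*T))
V(-184, -129) + b(w(-14, 13), -52) = (-129 + 2*(-184)) + (-55 + 103*(-52))/(206*(13 + 2*(-14))) = (-129 - 368) + (-55 - 5356)/(206*(13 - 28)) = -497 + (1/206)*(-5411)/(-15) = -497 + (1/206)*(-1/15)*(-5411) = -497 + 5411/3090 = -1530319/3090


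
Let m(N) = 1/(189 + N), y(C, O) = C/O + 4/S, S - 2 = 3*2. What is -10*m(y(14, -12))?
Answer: -6/113 ≈ -0.053097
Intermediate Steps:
S = 8 (S = 2 + 3*2 = 2 + 6 = 8)
y(C, O) = 1/2 + C/O (y(C, O) = C/O + 4/8 = C/O + 4*(1/8) = C/O + 1/2 = 1/2 + C/O)
-10*m(y(14, -12)) = -10/(189 + (14 + (1/2)*(-12))/(-12)) = -10/(189 - (14 - 6)/12) = -10/(189 - 1/12*8) = -10/(189 - 2/3) = -10/565/3 = -10*3/565 = -6/113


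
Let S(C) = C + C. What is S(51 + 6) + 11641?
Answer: 11755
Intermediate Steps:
S(C) = 2*C
S(51 + 6) + 11641 = 2*(51 + 6) + 11641 = 2*57 + 11641 = 114 + 11641 = 11755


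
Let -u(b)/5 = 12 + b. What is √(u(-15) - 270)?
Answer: I*√255 ≈ 15.969*I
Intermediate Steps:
u(b) = -60 - 5*b (u(b) = -5*(12 + b) = -60 - 5*b)
√(u(-15) - 270) = √((-60 - 5*(-15)) - 270) = √((-60 + 75) - 270) = √(15 - 270) = √(-255) = I*√255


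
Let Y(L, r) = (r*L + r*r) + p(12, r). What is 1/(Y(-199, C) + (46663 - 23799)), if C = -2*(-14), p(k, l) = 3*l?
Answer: 1/18160 ≈ 5.5066e-5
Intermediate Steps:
C = 28
Y(L, r) = r² + 3*r + L*r (Y(L, r) = (r*L + r*r) + 3*r = (L*r + r²) + 3*r = (r² + L*r) + 3*r = r² + 3*r + L*r)
1/(Y(-199, C) + (46663 - 23799)) = 1/(28*(3 - 199 + 28) + (46663 - 23799)) = 1/(28*(-168) + 22864) = 1/(-4704 + 22864) = 1/18160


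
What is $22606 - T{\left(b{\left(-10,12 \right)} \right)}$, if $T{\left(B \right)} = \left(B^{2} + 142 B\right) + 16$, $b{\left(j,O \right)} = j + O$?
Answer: $22302$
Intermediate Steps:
$b{\left(j,O \right)} = O + j$
$T{\left(B \right)} = 16 + B^{2} + 142 B$
$22606 - T{\left(b{\left(-10,12 \right)} \right)} = 22606 - \left(16 + \left(12 - 10\right)^{2} + 142 \left(12 - 10\right)\right) = 22606 - \left(16 + 2^{2} + 142 \cdot 2\right) = 22606 - \left(16 + 4 + 284\right) = 22606 - 304 = 22302$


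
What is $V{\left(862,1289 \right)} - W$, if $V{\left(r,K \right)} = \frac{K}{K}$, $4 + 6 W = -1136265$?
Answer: $\frac{1136275}{6} \approx 1.8938 \cdot 10^{5}$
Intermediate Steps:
$W = - \frac{1136269}{6}$ ($W = - \frac{2}{3} + \frac{1}{6} \left(-1136265\right) = - \frac{2}{3} - \frac{378755}{2} = - \frac{1136269}{6} \approx -1.8938 \cdot 10^{5}$)
$V{\left(r,K \right)} = 1$
$V{\left(862,1289 \right)} - W = 1 - - \frac{1136269}{6} = 1 + \frac{1136269}{6} = \frac{1136275}{6}$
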